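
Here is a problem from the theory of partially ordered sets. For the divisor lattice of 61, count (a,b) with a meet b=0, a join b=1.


Complement pair (a,b): a meet b = bottom, a join b = top.
Here: gcd(a,b)=1 and lcm(a,b)=61, i.e. a*b=61 with a,b coprime.
Pairs found: (1,61), (61,1)
Total ordered pairs: 2


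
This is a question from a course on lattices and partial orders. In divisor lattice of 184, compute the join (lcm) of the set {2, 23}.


In a divisor lattice, join = lcm (least common multiple).
Compute lcm iteratively: start with first element, then lcm(current, next).
Elements: [2, 23]
lcm(2,23) = 46
Final lcm = 46


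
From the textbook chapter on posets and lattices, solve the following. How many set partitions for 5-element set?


B(n) = number of set partitions of an n-element set.
B(n) satisfies the recurrence: B(n+1) = sum_k C(n,k)*B(k).
B(5) = 52


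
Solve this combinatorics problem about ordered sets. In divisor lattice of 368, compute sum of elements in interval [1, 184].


Interval [1,184] in divisors of 368: [1, 2, 4, 8, 23, 46, 92, 184]
Sum = 360


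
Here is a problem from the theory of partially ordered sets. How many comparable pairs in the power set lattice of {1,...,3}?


A comparable pair {a,b} has a < b or b < a in the order.
Count unordered pairs where one element is strictly below the other.
Examples: {{},{1}}, {{},{2}}, {{},{3}}, {{},{1,2}}, ...
Total comparable pairs: 19


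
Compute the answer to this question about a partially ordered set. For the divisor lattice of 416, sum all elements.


sigma(n) = sum of divisors.
Divisors of 416: [1, 2, 4, 8, 13, 16, 26, 32, 52, 104, 208, 416]
Sum = 882


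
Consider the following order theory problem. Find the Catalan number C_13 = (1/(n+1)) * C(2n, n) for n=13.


C(n) = C(2n, n) / (n+1).
C(26, 13) = 10400600
C(13) = 10400600 / 14 = 742900


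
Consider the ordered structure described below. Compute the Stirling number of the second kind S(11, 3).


S(n,k) = k*S(n-1,k) + S(n-1,k-1).
S(10,3) = 9330, S(10,2) = 511
S(11,3) = 3*9330 + 511 = 27990 + 511
S(11,3) = 28501


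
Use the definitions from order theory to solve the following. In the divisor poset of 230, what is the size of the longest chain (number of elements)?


A chain is a totally ordered subset; we count the number of elements in a maximum chain.
Compute, for each element x, the size of the longest chain ending at x:
  1: 1
  2: 2
  5: 2
  23: 2
  10: 3
  46: 3
  ...
A maximum chain: 1 < 2 < 10 < 230
Number of elements in the longest chain: 4


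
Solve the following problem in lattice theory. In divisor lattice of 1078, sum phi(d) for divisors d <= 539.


Divisors of 1078 up to 539: [1, 2, 7, 11, 14, 22, 49, 77, 98, 154, 539]
phi values: [1, 1, 6, 10, 6, 10, 42, 60, 42, 60, 420]
Sum = 658


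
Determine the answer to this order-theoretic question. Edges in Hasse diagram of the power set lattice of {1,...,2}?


A cover relation a -< b holds when a < b with no c strictly between.
Cover relations:
  {} -< {1}
  {} -< {2}
  {1} -< {1,2}
  {2} -< {1,2}
Total: 4


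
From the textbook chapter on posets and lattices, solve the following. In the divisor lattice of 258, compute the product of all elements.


Divisors of 258: [1, 2, 3, 6, 43, 86, 129, 258]
Product = n^(d(n)/2) = 258^(8/2)
Product = 4430766096


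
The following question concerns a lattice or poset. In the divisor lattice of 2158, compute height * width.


Height = length of longest chain minus 1; width = size of largest antichain.
A maximum chain: 1 | 83 | 1079 | 2158  (height 3).
A maximum antichain: {2, 13, 83}  (width 3).
Product = 3 * 3 = 9


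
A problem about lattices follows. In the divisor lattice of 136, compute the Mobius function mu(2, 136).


In a divisor lattice, mu(a,b) = mu(b/a) where mu is the classical Mobius function.
b/a = 136/2 = 68
Prime factorization of 68: primes [2, 17]
68 is not squarefree, so mu(68) = 0


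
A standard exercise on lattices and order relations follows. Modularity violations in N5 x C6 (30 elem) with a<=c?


Modular law: if a <= c then a v (b ^ c) = (a v b) ^ c.
Check all triples (a,b,c) with a <= c among 30 elements.
  e.g. a=(a,0), b=(c,0), c=(b,0): lhs=(a,0) != rhs=(b,0)
  e.g. a=(a,0), b=(c,1), c=(b,0): lhs=(a,0) != rhs=(b,0)
Total violating triples: 126


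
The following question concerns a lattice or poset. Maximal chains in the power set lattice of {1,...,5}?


A maximal chain goes from the minimum element to a maximal element via cover relations.
Counting all min-to-max paths in the cover graph.
Total maximal chains: 120


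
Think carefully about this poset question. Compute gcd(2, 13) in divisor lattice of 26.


In a divisor lattice, meet = gcd (greatest common divisor).
By Euclidean algorithm or factoring: gcd(2,13) = 1


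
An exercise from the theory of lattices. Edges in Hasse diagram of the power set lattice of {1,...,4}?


A cover relation a -< b holds when a < b with no c strictly between.
Cover relations:
  {} -< {1}
  {} -< {2}
  {} -< {3}
  {} -< {4}
  {1} -< {1,2}
  {1} -< {1,3}
  {1} -< {1,4}
  {2} -< {1,2}
  ...24 more
Total: 32


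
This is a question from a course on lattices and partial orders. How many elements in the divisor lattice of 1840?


Divisors of 1840: [1, 2, 4, 5, 8, 10, 16, 20, 23, 40, 46, 80, 92, 115, 184, 230, 368, 460, 920, 1840]
Count: 20


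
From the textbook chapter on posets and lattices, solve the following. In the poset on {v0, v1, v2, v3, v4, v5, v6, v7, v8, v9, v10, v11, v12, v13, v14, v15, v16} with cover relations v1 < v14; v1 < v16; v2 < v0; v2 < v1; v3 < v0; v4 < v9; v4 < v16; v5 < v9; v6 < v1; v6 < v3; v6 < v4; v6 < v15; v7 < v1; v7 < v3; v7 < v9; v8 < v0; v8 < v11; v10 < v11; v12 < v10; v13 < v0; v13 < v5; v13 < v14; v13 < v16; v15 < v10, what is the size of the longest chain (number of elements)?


A chain is a totally ordered subset; we count the number of elements in a maximum chain.
Compute, for each element x, the size of the longest chain ending at x:
  v2: 1
  v6: 1
  v7: 1
  v8: 1
  v12: 1
  v13: 1
  ...
A maximum chain: v6 < v15 < v10 < v11
Number of elements in the longest chain: 4


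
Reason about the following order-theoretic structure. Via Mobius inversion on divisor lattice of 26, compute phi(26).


phi(n) = n * prod_{p|n} (1 - 1/p).
Prime divisors of 26: [2, 13]
phi(26) = 26 * (1 - 1/2) * (1 - 1/13)
phi(26) = 12


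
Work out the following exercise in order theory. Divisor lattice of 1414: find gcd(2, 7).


In a divisor lattice, meet = gcd (greatest common divisor).
By Euclidean algorithm or factoring: gcd(2,7) = 1


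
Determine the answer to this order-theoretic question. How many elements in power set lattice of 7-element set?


Power set = 2^n.
2^7 = 128


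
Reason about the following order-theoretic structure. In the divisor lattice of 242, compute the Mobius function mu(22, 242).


In a divisor lattice, mu(a,b) = mu(b/a) where mu is the classical Mobius function.
b/a = 242/22 = 11
Prime factorization of 11: primes [11]
11 is squarefree with 1 prime factor(s), so mu(11) = (-1)^1 = -1


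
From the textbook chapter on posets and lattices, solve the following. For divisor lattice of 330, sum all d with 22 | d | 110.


Interval [22,110] in divisors of 330: [22, 110]
Sum = 132


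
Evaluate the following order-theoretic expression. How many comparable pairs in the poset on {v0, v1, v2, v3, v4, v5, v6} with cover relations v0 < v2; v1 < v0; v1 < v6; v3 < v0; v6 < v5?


A comparable pair {a,b} has a < b or b < a in the order.
Count unordered pairs where one element is strictly below the other.
Examples: {v0,v1}, {v0,v2}, {v0,v3}, {v1,v2}, ...
Total comparable pairs: 8


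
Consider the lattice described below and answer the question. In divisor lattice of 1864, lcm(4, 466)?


Join=lcm.
gcd(4,466)=2
lcm=932


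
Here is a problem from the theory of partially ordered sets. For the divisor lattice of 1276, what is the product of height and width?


Height = length of longest chain minus 1; width = size of largest antichain.
A maximum chain: 1 | 29 | 319 | 638 | 1276  (height 4).
A maximum antichain: {4, 22, 58, 319}  (width 4).
Product = 4 * 4 = 16


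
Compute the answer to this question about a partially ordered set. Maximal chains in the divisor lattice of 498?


A maximal chain goes from the minimum element to a maximal element via cover relations.
Counting all min-to-max paths in the cover graph.
Total maximal chains: 6


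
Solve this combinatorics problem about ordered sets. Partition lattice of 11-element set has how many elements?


B(n) = number of set partitions of an n-element set.
B(n) satisfies the recurrence: B(n+1) = sum_k C(n,k)*B(k).
B(11) = 678570


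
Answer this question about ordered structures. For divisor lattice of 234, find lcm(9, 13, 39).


In a divisor lattice, join = lcm (least common multiple).
Compute lcm iteratively: start with first element, then lcm(current, next).
Elements: [9, 13, 39]
lcm(9,13) = 117
lcm(117,39) = 117
Final lcm = 117


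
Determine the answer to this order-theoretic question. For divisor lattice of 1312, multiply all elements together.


Divisors of 1312: [1, 2, 4, 8, 16, 32, 41, 82, 164, 328, 656, 1312]
Product = n^(d(n)/2) = 1312^(12/2)
Product = 5100385591921475584


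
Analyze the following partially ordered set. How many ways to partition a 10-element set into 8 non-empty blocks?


S(n,k) = k*S(n-1,k) + S(n-1,k-1).
S(9,8) = 36, S(9,7) = 462
S(10,8) = 8*36 + 462 = 288 + 462
S(10,8) = 750


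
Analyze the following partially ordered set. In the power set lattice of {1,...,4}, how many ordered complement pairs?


Complement pair (a,b): a meet b = bottom, a join b = top.
Here: A intersect B = {} and A union B = {1,...,4}.
Pairs found: ({},{1,2,3,4}), ({1},{2,3,4}), ({2},{1,3,4}), ({3},{1,2,4}), ... (12 more)
Total ordered pairs: 16


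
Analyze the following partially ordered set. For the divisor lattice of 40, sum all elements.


sigma(n) = sum of divisors.
Divisors of 40: [1, 2, 4, 5, 8, 10, 20, 40]
Sum = 90


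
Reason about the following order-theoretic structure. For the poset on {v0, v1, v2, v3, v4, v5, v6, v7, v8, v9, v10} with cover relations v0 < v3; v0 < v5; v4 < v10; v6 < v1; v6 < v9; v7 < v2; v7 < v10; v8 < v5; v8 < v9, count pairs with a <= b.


The order relation is {(a,b) : a <= b}, reflexive so it includes (a,a).
Examples: (v0,v0), (v0,v3), (v0,v5), (v1,v1), (v10,v10), ...
Total ordered pairs: 20


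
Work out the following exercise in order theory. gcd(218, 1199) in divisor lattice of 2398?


Meet=gcd.
gcd(218,1199)=109


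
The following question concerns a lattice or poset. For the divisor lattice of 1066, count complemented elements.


An element a is complemented if some b has a meet b = bottom, a join b = top.
a is complemented iff gcd(a, n/a)=1, i.e. a is a unitary divisor of 1066.
Complemented elements: 1, 2, 13, 26, 41, 82, ... (2 more)
Count: 8


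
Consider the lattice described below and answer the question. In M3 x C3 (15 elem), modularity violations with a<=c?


Modular law: if a <= c then a v (b ^ c) = (a v b) ^ c.
Check all triples (a,b,c) with a <= c among 15 elements.
This lattice is modular (diamonds M_m and their chain-products are modular).
Total violating triples: 0


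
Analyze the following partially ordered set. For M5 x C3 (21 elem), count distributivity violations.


Distributive law: a ^ (b v c) = (a ^ b) v (a ^ c).
Check all 21^3 = 9261 ordered triples (a,b,c).
  e.g. a=(a1,0), b=(a2,0), c=(a3,0): lhs=(a1,0) != rhs=(0,0)
  e.g. a=(a1,0), b=(a2,0), c=(a3,1): lhs=(a1,0) != rhs=(0,0)
Total violating triples: 1620


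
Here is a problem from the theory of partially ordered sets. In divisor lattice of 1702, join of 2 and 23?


In a divisor lattice, join = lcm (least common multiple).
gcd(2,23) = 1
lcm(2,23) = 2*23/gcd = 46/1 = 46


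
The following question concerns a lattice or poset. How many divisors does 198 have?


Divisors of 198: [1, 2, 3, 6, 9, 11, 18, 22, 33, 66, 99, 198]
Count: 12


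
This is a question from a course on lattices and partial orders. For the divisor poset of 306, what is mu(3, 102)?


In a divisor lattice, mu(a,b) = mu(b/a) where mu is the classical Mobius function.
b/a = 102/3 = 34
Prime factorization of 34: primes [2, 17]
34 is squarefree with 2 prime factor(s), so mu(34) = (-1)^2 = 1


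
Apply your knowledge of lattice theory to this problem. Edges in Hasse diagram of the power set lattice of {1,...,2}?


A cover relation a -< b holds when a < b with no c strictly between.
Cover relations:
  {} -< {1}
  {} -< {2}
  {1} -< {1,2}
  {2} -< {1,2}
Total: 4


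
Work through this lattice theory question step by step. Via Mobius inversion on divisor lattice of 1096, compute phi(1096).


phi(n) = n * prod_{p|n} (1 - 1/p).
Prime divisors of 1096: [2, 137]
phi(1096) = 1096 * (1 - 1/2) * (1 - 1/137)
phi(1096) = 544


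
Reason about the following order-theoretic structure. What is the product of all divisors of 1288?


Divisors of 1288: [1, 2, 4, 7, 8, 14, 23, 28, 46, 56, 92, 161, 184, 322, 644, 1288]
Product = n^(d(n)/2) = 1288^(16/2)
Product = 7574027963090657918058496


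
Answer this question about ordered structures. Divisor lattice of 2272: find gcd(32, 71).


In a divisor lattice, meet = gcd (greatest common divisor).
By Euclidean algorithm or factoring: gcd(32,71) = 1


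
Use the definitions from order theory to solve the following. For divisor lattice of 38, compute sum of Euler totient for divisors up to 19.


Divisors of 38 up to 19: [1, 2, 19]
phi values: [1, 1, 18]
Sum = 20


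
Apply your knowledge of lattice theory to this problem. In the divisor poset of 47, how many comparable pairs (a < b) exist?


A comparable pair {a,b} has a < b or b < a in the order.
Count unordered pairs where one element is strictly below the other.
Examples: {1,47}
Total comparable pairs: 1


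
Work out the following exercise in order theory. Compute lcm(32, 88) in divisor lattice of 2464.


In a divisor lattice, join = lcm (least common multiple).
gcd(32,88) = 8
lcm(32,88) = 32*88/gcd = 2816/8 = 352


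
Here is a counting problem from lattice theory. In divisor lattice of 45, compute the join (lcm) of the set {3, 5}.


In a divisor lattice, join = lcm (least common multiple).
Compute lcm iteratively: start with first element, then lcm(current, next).
Elements: [3, 5]
lcm(3,5) = 15
Final lcm = 15


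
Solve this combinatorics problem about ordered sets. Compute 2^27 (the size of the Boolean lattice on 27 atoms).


Power set = 2^n.
2^27 = 134217728


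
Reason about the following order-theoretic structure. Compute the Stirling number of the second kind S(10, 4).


S(n,k) = k*S(n-1,k) + S(n-1,k-1).
S(9,4) = 7770, S(9,3) = 3025
S(10,4) = 4*7770 + 3025 = 31080 + 3025
S(10,4) = 34105


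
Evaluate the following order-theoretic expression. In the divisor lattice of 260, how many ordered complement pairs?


Complement pair (a,b): a meet b = bottom, a join b = top.
Here: gcd(a,b)=1 and lcm(a,b)=260, i.e. a*b=260 with a,b coprime.
Pairs found: (1,260), (4,65), (5,52), (13,20), ... (4 more)
Total ordered pairs: 8


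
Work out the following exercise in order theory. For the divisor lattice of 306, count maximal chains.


A maximal chain goes from the minimum element to a maximal element via cover relations.
Counting all min-to-max paths in the cover graph.
Total maximal chains: 12


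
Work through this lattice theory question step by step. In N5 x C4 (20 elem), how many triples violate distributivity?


Distributive law: a ^ (b v c) = (a ^ b) v (a ^ c).
Check all 20^3 = 8000 ordered triples (a,b,c).
  e.g. a=(b,0), b=(a,0), c=(c,0): lhs=(b,0) != rhs=(a,0)
  e.g. a=(b,0), b=(a,0), c=(c,1): lhs=(b,0) != rhs=(a,0)
Total violating triples: 128


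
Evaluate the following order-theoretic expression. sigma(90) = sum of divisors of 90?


sigma(n) = sum of divisors.
Divisors of 90: [1, 2, 3, 5, 6, 9, 10, 15, 18, 30, 45, 90]
Sum = 234


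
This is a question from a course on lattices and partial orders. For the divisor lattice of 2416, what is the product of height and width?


Height = length of longest chain minus 1; width = size of largest antichain.
A maximum chain: 1 | 151 | 302 | 604 | 1208 | 2416  (height 5).
A maximum antichain: {2, 151}  (width 2).
Product = 5 * 2 = 10


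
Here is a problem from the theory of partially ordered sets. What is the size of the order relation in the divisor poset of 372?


The order relation is {(a,b) : a <= b}, reflexive so it includes (a,a).
Examples: (1,1), (1,12), (1,124), (1,186), (1,2), ...
Total ordered pairs: 54


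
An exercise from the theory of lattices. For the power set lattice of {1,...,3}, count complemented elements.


An element a is complemented if some b has a meet b = bottom, a join b = top.
every subset A has complement S\A, so all elements are complemented.
Complemented elements: {}, {1}, {2}, {3}, {1,2}, {1,3}, ... (2 more)
Count: 8


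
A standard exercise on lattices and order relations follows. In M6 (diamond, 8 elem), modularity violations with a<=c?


Modular law: if a <= c then a v (b ^ c) = (a v b) ^ c.
Check all triples (a,b,c) with a <= c among 8 elements.
This lattice is modular (diamonds M_m and their chain-products are modular).
Total violating triples: 0


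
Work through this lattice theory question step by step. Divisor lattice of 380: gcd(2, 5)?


Meet=gcd.
gcd(2,5)=1


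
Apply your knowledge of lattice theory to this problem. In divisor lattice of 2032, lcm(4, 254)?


Join=lcm.
gcd(4,254)=2
lcm=508


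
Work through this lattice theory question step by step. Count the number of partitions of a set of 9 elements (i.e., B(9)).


B(n) = number of set partitions of an n-element set.
B(n) satisfies the recurrence: B(n+1) = sum_k C(n,k)*B(k).
B(9) = 21147


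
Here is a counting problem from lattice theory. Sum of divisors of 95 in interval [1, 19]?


Interval [1,19] in divisors of 95: [1, 19]
Sum = 20


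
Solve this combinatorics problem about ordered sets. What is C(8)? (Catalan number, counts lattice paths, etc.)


C(n) = C(2n, n) / (n+1).
C(16, 8) = 12870
C(8) = 12870 / 9 = 1430


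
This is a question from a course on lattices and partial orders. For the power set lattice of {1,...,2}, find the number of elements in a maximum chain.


A chain is a totally ordered subset; we count the number of elements in a maximum chain.
Compute, for each element x, the size of the longest chain ending at x:
  {}: 1
  {1}: 2
  {2}: 2
  {1,2}: 3
A maximum chain: {} < {1} < {1,2}
Number of elements in the longest chain: 3


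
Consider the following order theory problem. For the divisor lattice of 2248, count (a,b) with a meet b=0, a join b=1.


Complement pair (a,b): a meet b = bottom, a join b = top.
Here: gcd(a,b)=1 and lcm(a,b)=2248, i.e. a*b=2248 with a,b coprime.
Pairs found: (1,2248), (8,281), (281,8), (2248,1)
Total ordered pairs: 4


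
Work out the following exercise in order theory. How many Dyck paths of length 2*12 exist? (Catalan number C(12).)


C(n) = C(2n, n) / (n+1).
C(24, 12) = 2704156
C(12) = 2704156 / 13 = 208012


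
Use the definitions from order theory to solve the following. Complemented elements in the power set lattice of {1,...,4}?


An element a is complemented if some b has a meet b = bottom, a join b = top.
every subset A has complement S\A, so all elements are complemented.
Complemented elements: {}, {1}, {2}, {3}, {4}, {1,2}, ... (10 more)
Count: 16


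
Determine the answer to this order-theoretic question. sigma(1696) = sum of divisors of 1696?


sigma(n) = sum of divisors.
Divisors of 1696: [1, 2, 4, 8, 16, 32, 53, 106, 212, 424, 848, 1696]
Sum = 3402


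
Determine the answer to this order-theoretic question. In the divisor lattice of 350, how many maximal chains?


A maximal chain goes from the minimum element to a maximal element via cover relations.
Counting all min-to-max paths in the cover graph.
Total maximal chains: 12


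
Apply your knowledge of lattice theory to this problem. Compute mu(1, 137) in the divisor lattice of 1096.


In a divisor lattice, mu(a,b) = mu(b/a) where mu is the classical Mobius function.
b/a = 137/1 = 137
Prime factorization of 137: primes [137]
137 is squarefree with 1 prime factor(s), so mu(137) = (-1)^1 = -1


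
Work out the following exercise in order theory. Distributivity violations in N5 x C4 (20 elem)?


Distributive law: a ^ (b v c) = (a ^ b) v (a ^ c).
Check all 20^3 = 8000 ordered triples (a,b,c).
  e.g. a=(b,0), b=(a,0), c=(c,0): lhs=(b,0) != rhs=(a,0)
  e.g. a=(b,0), b=(a,0), c=(c,1): lhs=(b,0) != rhs=(a,0)
Total violating triples: 128


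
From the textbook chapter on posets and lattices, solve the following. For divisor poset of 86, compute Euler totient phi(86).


phi(n) = n * prod_{p|n} (1 - 1/p).
Prime divisors of 86: [2, 43]
phi(86) = 86 * (1 - 1/2) * (1 - 1/43)
phi(86) = 42


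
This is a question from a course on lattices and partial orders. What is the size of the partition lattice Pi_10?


B(n) = number of set partitions of an n-element set.
B(n) satisfies the recurrence: B(n+1) = sum_k C(n,k)*B(k).
B(10) = 115975


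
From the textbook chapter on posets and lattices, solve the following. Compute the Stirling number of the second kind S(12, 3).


S(n,k) = k*S(n-1,k) + S(n-1,k-1).
S(11,3) = 28501, S(11,2) = 1023
S(12,3) = 3*28501 + 1023 = 85503 + 1023
S(12,3) = 86526


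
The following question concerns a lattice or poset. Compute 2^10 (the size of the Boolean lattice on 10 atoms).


Power set = 2^n.
2^10 = 1024


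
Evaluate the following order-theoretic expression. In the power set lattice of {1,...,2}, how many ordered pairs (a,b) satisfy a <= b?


The order relation is {(a,b) : a <= b}, reflexive so it includes (a,a).
Examples: ({},{}), ({},{1,2}), ({},{1}), ({},{2}), ({1,2},{1,2}), ...
Total ordered pairs: 9


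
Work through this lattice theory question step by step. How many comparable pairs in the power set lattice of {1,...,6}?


A comparable pair {a,b} has a < b or b < a in the order.
Count unordered pairs where one element is strictly below the other.
Examples: {{},{1}}, {{},{2}}, {{},{3}}, {{},{4}}, ...
Total comparable pairs: 665


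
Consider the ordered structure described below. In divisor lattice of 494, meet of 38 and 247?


In a divisor lattice, meet = gcd (greatest common divisor).
By Euclidean algorithm or factoring: gcd(38,247) = 19


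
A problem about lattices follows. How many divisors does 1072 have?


Divisors of 1072: [1, 2, 4, 8, 16, 67, 134, 268, 536, 1072]
Count: 10


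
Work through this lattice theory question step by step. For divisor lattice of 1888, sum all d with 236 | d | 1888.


Interval [236,1888] in divisors of 1888: [236, 472, 944, 1888]
Sum = 3540


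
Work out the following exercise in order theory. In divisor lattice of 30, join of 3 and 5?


In a divisor lattice, join = lcm (least common multiple).
gcd(3,5) = 1
lcm(3,5) = 3*5/gcd = 15/1 = 15


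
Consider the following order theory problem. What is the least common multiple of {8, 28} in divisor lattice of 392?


In a divisor lattice, join = lcm (least common multiple).
Compute lcm iteratively: start with first element, then lcm(current, next).
Elements: [8, 28]
lcm(8,28) = 56
Final lcm = 56


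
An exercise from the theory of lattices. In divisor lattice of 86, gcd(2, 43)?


Meet=gcd.
gcd(2,43)=1


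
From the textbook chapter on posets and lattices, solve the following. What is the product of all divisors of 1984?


Divisors of 1984: [1, 2, 4, 8, 16, 31, 32, 62, 64, 124, 248, 496, 992, 1984]
Product = n^(d(n)/2) = 1984^(14/2)
Product = 121001756502234228588544


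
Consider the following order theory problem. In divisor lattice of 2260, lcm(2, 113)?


Join=lcm.
gcd(2,113)=1
lcm=226


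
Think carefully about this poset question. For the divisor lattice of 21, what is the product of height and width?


Height = length of longest chain minus 1; width = size of largest antichain.
A maximum chain: 1 | 7 | 21  (height 2).
A maximum antichain: {3, 7}  (width 2).
Product = 2 * 2 = 4


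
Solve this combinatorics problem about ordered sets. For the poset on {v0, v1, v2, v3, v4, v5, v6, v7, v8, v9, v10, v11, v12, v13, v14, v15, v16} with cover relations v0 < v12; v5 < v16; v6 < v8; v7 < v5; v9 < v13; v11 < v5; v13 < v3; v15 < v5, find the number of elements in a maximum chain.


A chain is a totally ordered subset; we count the number of elements in a maximum chain.
Compute, for each element x, the size of the longest chain ending at x:
  v0: 1
  v1: 1
  v2: 1
  v4: 1
  v6: 1
  v7: 1
  ...
A maximum chain: v9 < v13 < v3
Number of elements in the longest chain: 3


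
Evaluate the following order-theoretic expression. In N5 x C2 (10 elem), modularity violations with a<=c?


Modular law: if a <= c then a v (b ^ c) = (a v b) ^ c.
Check all triples (a,b,c) with a <= c among 10 elements.
  e.g. a=(a,0), b=(c,0), c=(b,0): lhs=(a,0) != rhs=(b,0)
  e.g. a=(a,0), b=(c,1), c=(b,0): lhs=(a,0) != rhs=(b,0)
Total violating triples: 6


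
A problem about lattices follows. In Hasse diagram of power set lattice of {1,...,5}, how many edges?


A cover relation a -< b holds when a < b with no c strictly between.
Cover relations:
  {} -< {1}
  {} -< {2}
  {} -< {3}
  {} -< {4}
  {} -< {5}
  {1} -< {1,2}
  {1} -< {1,3}
  {1} -< {1,4}
  ...72 more
Total: 80


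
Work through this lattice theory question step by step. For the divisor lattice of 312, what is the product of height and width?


Height = length of longest chain minus 1; width = size of largest antichain.
A maximum chain: 1 | 13 | 39 | 78 | 156 | 312  (height 5).
A maximum antichain: {4, 6, 26, 39}  (width 4).
Product = 5 * 4 = 20


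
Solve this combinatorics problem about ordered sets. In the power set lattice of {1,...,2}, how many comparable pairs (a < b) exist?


A comparable pair {a,b} has a < b or b < a in the order.
Count unordered pairs where one element is strictly below the other.
Examples: {{},{1}}, {{},{2}}, {{},{1,2}}, {{1},{1,2}}, ...
Total comparable pairs: 5


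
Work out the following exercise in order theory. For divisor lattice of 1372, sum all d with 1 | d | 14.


Interval [1,14] in divisors of 1372: [1, 2, 7, 14]
Sum = 24


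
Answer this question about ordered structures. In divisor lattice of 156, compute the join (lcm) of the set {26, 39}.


In a divisor lattice, join = lcm (least common multiple).
Compute lcm iteratively: start with first element, then lcm(current, next).
Elements: [26, 39]
lcm(26,39) = 78
Final lcm = 78


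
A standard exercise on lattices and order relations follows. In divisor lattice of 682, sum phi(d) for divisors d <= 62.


Divisors of 682 up to 62: [1, 2, 11, 22, 31, 62]
phi values: [1, 1, 10, 10, 30, 30]
Sum = 82


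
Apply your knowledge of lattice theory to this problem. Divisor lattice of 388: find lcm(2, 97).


In a divisor lattice, join = lcm (least common multiple).
gcd(2,97) = 1
lcm(2,97) = 2*97/gcd = 194/1 = 194


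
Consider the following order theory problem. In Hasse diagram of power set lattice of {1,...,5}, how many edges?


A cover relation a -< b holds when a < b with no c strictly between.
Cover relations:
  {} -< {1}
  {} -< {2}
  {} -< {3}
  {} -< {4}
  {} -< {5}
  {1} -< {1,2}
  {1} -< {1,3}
  {1} -< {1,4}
  ...72 more
Total: 80


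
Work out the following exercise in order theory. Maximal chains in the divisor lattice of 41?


A maximal chain goes from the minimum element to a maximal element via cover relations.
Counting all min-to-max paths in the cover graph.
Total maximal chains: 1


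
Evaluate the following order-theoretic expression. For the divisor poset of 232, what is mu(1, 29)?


In a divisor lattice, mu(a,b) = mu(b/a) where mu is the classical Mobius function.
b/a = 29/1 = 29
Prime factorization of 29: primes [29]
29 is squarefree with 1 prime factor(s), so mu(29) = (-1)^1 = -1


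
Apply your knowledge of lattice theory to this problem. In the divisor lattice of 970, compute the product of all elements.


Divisors of 970: [1, 2, 5, 10, 97, 194, 485, 970]
Product = n^(d(n)/2) = 970^(8/2)
Product = 885292810000


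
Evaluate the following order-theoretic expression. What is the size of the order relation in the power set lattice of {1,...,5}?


The order relation is {(a,b) : a <= b}, reflexive so it includes (a,a).
Examples: ({},{}), ({},{1,2}), ({},{1,2,3}), ({},{1,2,3,4}), ({},{1,2,3,4,5}), ...
Total ordered pairs: 243


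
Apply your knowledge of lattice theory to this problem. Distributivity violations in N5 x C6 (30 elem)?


Distributive law: a ^ (b v c) = (a ^ b) v (a ^ c).
Check all 30^3 = 27000 ordered triples (a,b,c).
  e.g. a=(b,0), b=(a,0), c=(c,0): lhs=(b,0) != rhs=(a,0)
  e.g. a=(b,0), b=(a,0), c=(c,1): lhs=(b,0) != rhs=(a,0)
Total violating triples: 432


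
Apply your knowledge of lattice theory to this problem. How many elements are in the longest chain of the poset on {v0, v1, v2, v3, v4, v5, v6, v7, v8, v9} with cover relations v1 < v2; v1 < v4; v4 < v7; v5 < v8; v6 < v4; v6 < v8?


A chain is a totally ordered subset; we count the number of elements in a maximum chain.
Compute, for each element x, the size of the longest chain ending at x:
  v0: 1
  v1: 1
  v3: 1
  v5: 1
  v6: 1
  v9: 1
  ...
A maximum chain: v1 < v4 < v7
Number of elements in the longest chain: 3


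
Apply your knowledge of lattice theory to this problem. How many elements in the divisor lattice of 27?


Divisors of 27: [1, 3, 9, 27]
Count: 4


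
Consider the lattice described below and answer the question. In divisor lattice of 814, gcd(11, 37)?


Meet=gcd.
gcd(11,37)=1


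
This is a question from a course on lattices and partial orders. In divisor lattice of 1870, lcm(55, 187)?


Join=lcm.
gcd(55,187)=11
lcm=935


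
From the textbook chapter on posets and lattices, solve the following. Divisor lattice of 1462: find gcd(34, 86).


In a divisor lattice, meet = gcd (greatest common divisor).
By Euclidean algorithm or factoring: gcd(34,86) = 2


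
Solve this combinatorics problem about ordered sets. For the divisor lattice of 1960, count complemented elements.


An element a is complemented if some b has a meet b = bottom, a join b = top.
a is complemented iff gcd(a, n/a)=1, i.e. a is a unitary divisor of 1960.
Complemented elements: 1, 5, 8, 40, 49, 245, ... (2 more)
Count: 8


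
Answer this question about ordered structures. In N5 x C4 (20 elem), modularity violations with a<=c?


Modular law: if a <= c then a v (b ^ c) = (a v b) ^ c.
Check all triples (a,b,c) with a <= c among 20 elements.
  e.g. a=(a,0), b=(c,0), c=(b,0): lhs=(a,0) != rhs=(b,0)
  e.g. a=(a,0), b=(c,1), c=(b,0): lhs=(a,0) != rhs=(b,0)
Total violating triples: 40


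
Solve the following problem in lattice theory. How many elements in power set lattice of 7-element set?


Power set = 2^n.
2^7 = 128


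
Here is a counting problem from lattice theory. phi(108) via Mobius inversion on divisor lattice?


phi(n) = n * prod_{p|n} (1 - 1/p).
Prime divisors of 108: [2, 3]
phi(108) = 108 * (1 - 1/2) * (1 - 1/3)
phi(108) = 36


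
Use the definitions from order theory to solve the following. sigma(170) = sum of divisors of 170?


sigma(n) = sum of divisors.
Divisors of 170: [1, 2, 5, 10, 17, 34, 85, 170]
Sum = 324


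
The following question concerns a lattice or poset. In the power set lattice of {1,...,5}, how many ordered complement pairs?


Complement pair (a,b): a meet b = bottom, a join b = top.
Here: A intersect B = {} and A union B = {1,...,5}.
Pairs found: ({},{1,2,3,4,5}), ({1},{2,3,4,5}), ({2},{1,3,4,5}), ({3},{1,2,4,5}), ... (28 more)
Total ordered pairs: 32


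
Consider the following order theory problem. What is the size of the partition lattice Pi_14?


B(n) = number of set partitions of an n-element set.
B(n) satisfies the recurrence: B(n+1) = sum_k C(n,k)*B(k).
B(14) = 190899322


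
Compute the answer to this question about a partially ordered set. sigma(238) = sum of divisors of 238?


sigma(n) = sum of divisors.
Divisors of 238: [1, 2, 7, 14, 17, 34, 119, 238]
Sum = 432


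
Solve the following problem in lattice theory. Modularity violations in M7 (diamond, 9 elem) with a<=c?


Modular law: if a <= c then a v (b ^ c) = (a v b) ^ c.
Check all triples (a,b,c) with a <= c among 9 elements.
This lattice is modular (diamonds M_m and their chain-products are modular).
Total violating triples: 0


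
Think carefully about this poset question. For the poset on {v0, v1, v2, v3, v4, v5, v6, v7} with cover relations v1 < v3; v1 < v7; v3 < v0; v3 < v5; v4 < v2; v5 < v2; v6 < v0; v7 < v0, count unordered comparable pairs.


A comparable pair {a,b} has a < b or b < a in the order.
Count unordered pairs where one element is strictly below the other.
Examples: {v0,v1}, {v0,v3}, {v0,v6}, {v0,v7}, ...
Total comparable pairs: 12


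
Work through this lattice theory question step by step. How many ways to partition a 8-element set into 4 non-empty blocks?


S(n,k) = k*S(n-1,k) + S(n-1,k-1).
S(7,4) = 350, S(7,3) = 301
S(8,4) = 4*350 + 301 = 1400 + 301
S(8,4) = 1701


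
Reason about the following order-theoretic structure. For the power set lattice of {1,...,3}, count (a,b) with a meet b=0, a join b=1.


Complement pair (a,b): a meet b = bottom, a join b = top.
Here: A intersect B = {} and A union B = {1,...,3}.
Pairs found: ({},{1,2,3}), ({1},{2,3}), ({2},{1,3}), ({3},{1,2}), ... (4 more)
Total ordered pairs: 8


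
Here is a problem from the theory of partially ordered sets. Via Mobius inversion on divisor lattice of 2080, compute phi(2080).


phi(n) = n * prod_{p|n} (1 - 1/p).
Prime divisors of 2080: [2, 5, 13]
phi(2080) = 2080 * (1 - 1/2) * (1 - 1/5) * (1 - 1/13)
phi(2080) = 768


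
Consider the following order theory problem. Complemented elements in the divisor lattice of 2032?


An element a is complemented if some b has a meet b = bottom, a join b = top.
a is complemented iff gcd(a, n/a)=1, i.e. a is a unitary divisor of 2032.
Complemented elements: 1, 16, 127, 2032
Count: 4


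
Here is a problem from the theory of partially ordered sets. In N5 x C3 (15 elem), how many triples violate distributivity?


Distributive law: a ^ (b v c) = (a ^ b) v (a ^ c).
Check all 15^3 = 3375 ordered triples (a,b,c).
  e.g. a=(b,0), b=(a,0), c=(c,0): lhs=(b,0) != rhs=(a,0)
  e.g. a=(b,0), b=(a,0), c=(c,1): lhs=(b,0) != rhs=(a,0)
Total violating triples: 54


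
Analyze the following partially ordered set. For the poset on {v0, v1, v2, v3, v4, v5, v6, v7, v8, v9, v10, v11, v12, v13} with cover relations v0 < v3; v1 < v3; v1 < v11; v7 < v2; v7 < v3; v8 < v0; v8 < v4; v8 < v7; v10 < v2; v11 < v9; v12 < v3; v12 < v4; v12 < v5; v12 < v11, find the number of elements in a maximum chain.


A chain is a totally ordered subset; we count the number of elements in a maximum chain.
Compute, for each element x, the size of the longest chain ending at x:
  v1: 1
  v6: 1
  v8: 1
  v10: 1
  v12: 1
  v13: 1
  ...
A maximum chain: v8 < v7 < v2
Number of elements in the longest chain: 3


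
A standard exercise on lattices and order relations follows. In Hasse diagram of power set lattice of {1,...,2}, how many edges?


A cover relation a -< b holds when a < b with no c strictly between.
Cover relations:
  {} -< {1}
  {} -< {2}
  {1} -< {1,2}
  {2} -< {1,2}
Total: 4


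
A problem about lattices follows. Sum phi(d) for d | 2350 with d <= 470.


Divisors of 2350 up to 470: [1, 2, 5, 10, 25, 47, 50, 94, 235, 470]
phi values: [1, 1, 4, 4, 20, 46, 20, 46, 184, 184]
Sum = 510


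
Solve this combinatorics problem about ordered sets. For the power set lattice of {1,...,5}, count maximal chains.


A maximal chain goes from the minimum element to a maximal element via cover relations.
Counting all min-to-max paths in the cover graph.
Total maximal chains: 120


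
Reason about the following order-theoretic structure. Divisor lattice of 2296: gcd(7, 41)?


Meet=gcd.
gcd(7,41)=1


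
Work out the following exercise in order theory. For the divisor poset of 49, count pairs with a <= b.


The order relation is {(a,b) : a <= b}, reflexive so it includes (a,a).
Examples: (1,1), (1,49), (1,7), (49,49), (7,49), ...
Total ordered pairs: 6


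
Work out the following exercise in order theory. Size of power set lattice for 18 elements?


Power set = 2^n.
2^18 = 262144


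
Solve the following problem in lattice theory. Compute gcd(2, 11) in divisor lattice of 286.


In a divisor lattice, meet = gcd (greatest common divisor).
By Euclidean algorithm or factoring: gcd(2,11) = 1


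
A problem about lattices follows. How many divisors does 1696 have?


Divisors of 1696: [1, 2, 4, 8, 16, 32, 53, 106, 212, 424, 848, 1696]
Count: 12


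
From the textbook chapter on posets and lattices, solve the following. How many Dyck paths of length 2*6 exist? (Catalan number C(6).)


C(n) = C(2n, n) / (n+1).
C(12, 6) = 924
C(6) = 924 / 7 = 132


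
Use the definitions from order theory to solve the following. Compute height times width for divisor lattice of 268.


Height = length of longest chain minus 1; width = size of largest antichain.
A maximum chain: 1 | 67 | 134 | 268  (height 3).
A maximum antichain: {2, 67}  (width 2).
Product = 3 * 2 = 6


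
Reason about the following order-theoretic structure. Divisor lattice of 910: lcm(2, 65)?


Join=lcm.
gcd(2,65)=1
lcm=130


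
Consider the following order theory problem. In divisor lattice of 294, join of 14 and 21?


In a divisor lattice, join = lcm (least common multiple).
gcd(14,21) = 7
lcm(14,21) = 14*21/gcd = 294/7 = 42


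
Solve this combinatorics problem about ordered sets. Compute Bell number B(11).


B(n) = number of set partitions of an n-element set.
B(n) satisfies the recurrence: B(n+1) = sum_k C(n,k)*B(k).
B(11) = 678570


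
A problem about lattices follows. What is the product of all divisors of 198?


Divisors of 198: [1, 2, 3, 6, 9, 11, 18, 22, 33, 66, 99, 198]
Product = n^(d(n)/2) = 198^(12/2)
Product = 60254729561664


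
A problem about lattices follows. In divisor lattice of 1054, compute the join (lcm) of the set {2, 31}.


In a divisor lattice, join = lcm (least common multiple).
Compute lcm iteratively: start with first element, then lcm(current, next).
Elements: [2, 31]
lcm(2,31) = 62
Final lcm = 62


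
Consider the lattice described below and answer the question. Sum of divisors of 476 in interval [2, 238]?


Interval [2,238] in divisors of 476: [2, 14, 34, 238]
Sum = 288


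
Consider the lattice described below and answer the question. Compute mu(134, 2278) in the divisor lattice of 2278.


In a divisor lattice, mu(a,b) = mu(b/a) where mu is the classical Mobius function.
b/a = 2278/134 = 17
Prime factorization of 17: primes [17]
17 is squarefree with 1 prime factor(s), so mu(17) = (-1)^1 = -1


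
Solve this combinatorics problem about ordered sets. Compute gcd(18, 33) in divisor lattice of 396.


In a divisor lattice, meet = gcd (greatest common divisor).
By Euclidean algorithm or factoring: gcd(18,33) = 3


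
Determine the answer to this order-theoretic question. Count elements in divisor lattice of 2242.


Divisors of 2242: [1, 2, 19, 38, 59, 118, 1121, 2242]
Count: 8


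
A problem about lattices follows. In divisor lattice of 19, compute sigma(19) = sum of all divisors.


sigma(n) = sum of divisors.
Divisors of 19: [1, 19]
Sum = 20


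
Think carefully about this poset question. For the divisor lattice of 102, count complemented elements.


An element a is complemented if some b has a meet b = bottom, a join b = top.
a is complemented iff gcd(a, n/a)=1, i.e. a is a unitary divisor of 102.
Complemented elements: 1, 2, 3, 6, 17, 34, ... (2 more)
Count: 8
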